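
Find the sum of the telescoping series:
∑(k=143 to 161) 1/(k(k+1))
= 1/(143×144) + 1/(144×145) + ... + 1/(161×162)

Partial fractions: 1/(k(k+1)) = 1/k - 1/(k+1)
The series telescopes:
= (1/143 - 1/144) + (1/144 - 1/145) + ... + (1/161 - 1/162)
= 1/143 - 1/162
= 19/23166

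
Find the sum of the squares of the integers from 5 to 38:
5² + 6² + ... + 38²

Use ∑_{k=1}^{n} k² = n(n+1)(2n+1)/6, then subtract the first 4 terms.
∑_{k=1}^{38} k² = 38×39×77/6 = 19019
∑_{k=1}^{4} k² = 4×5×9/6 = 30
∑_{k=5}^{38} k² = 19019 - 30 = 18989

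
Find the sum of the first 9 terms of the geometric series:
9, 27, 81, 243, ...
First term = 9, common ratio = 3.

Sₙ = a(1 - rⁿ) / (1 - r)
S_9 = 9(1 - 3^9) / (1 - 3)
S_9 = 9(1 - 19683) / (-2)
S_9 = 88569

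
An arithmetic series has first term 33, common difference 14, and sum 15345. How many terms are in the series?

Using S = n/2 × [2a + (n-1)d]
15345 = n/2 × [2(33) + (n-1)(14)]
15345 = n/2 × [66 + 14n - 14]
30690 = n × [52 + 14n]
14n² + (52)n - 30690 = 0
Discriminant: Δ = (52)² - 4(14)(-30690) = 2704 + 1718640 = 1721344
√Δ = 1312
n = [-(52) + √Δ] / (2·14) = (-52 + 1312) / 28 = 1260 / 28 = 45
(The negative root is discarded since n must be a positive integer.)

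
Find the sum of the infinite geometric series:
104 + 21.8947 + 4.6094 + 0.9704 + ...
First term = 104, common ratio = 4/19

For |r| < 1, S = a / (1 - r)
S = 104 / (1 - (4/19))
S = 104 / (15/19)
S = 1976/15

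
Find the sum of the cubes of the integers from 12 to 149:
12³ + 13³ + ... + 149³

Use ∑_{k=1}^{n} k³ = [n(n+1)/2]², then subtract the first 11 terms.
∑_{k=1}^{149} k³ = [149×150/2]² = 11175² = 124880625
∑_{k=1}^{11} k³ = [11×12/2]² = 66² = 4356
∑_{k=12}^{149} k³ = 124880625 - 4356 = 124876269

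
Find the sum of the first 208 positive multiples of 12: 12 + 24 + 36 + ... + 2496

Factor out 12: = 12(1 + 2 + ... + 208) = 12 × n(n+1)/2
= 12 × 208×209/2
= 12 × 21736
= 260832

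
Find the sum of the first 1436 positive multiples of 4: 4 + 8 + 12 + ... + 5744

Factor out 4: = 4(1 + 2 + ... + 1436) = 4 × n(n+1)/2
= 4 × 1436×1437/2
= 4 × 1031766
= 4127064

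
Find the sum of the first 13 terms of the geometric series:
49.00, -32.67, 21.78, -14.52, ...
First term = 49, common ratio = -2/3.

Sₙ = a(1 - rⁿ) / (1 - r)
S_13 = 49(1 - (-2/3)^13) / (1 - (-2/3))
S_13 = 49(1 - (-8192/1594323)) / (5/3)
S_13 = 15704647/531441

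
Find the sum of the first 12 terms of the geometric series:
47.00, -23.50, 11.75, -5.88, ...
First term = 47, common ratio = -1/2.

Sₙ = a(1 - rⁿ) / (1 - r)
S_12 = 47(1 - (-1/2)^12) / (1 - (-1/2))
S_12 = 47(1 - (1/4096)) / (3/2)
S_12 = 64155/2048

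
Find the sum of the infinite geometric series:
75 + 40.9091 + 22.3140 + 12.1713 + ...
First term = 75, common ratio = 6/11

For |r| < 1, S = a / (1 - r)
S = 75 / (1 - (6/11))
S = 75 / (5/11)
S = 165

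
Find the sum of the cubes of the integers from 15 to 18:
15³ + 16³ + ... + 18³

Use ∑_{k=1}^{n} k³ = [n(n+1)/2]², then subtract the first 14 terms.
∑_{k=1}^{18} k³ = [18×19/2]² = 171² = 29241
∑_{k=1}^{14} k³ = [14×15/2]² = 105² = 11025
∑_{k=15}^{18} k³ = 29241 - 11025 = 18216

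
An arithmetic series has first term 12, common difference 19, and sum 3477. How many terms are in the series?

Using S = n/2 × [2a + (n-1)d]
3477 = n/2 × [2(12) + (n-1)(19)]
3477 = n/2 × [24 + 19n - 19]
6954 = n × [5 + 19n]
19n² + (5)n - 6954 = 0
Discriminant: Δ = (5)² - 4(19)(-6954) = 25 + 528504 = 528529
√Δ = 727
n = [-(5) + √Δ] / (2·19) = (-5 + 727) / 38 = 722 / 38 = 19
(The negative root is discarded since n must be a positive integer.)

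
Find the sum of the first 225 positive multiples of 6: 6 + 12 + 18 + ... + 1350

Factor out 6: = 6(1 + 2 + ... + 225) = 6 × n(n+1)/2
= 6 × 225×226/2
= 6 × 25425
= 152550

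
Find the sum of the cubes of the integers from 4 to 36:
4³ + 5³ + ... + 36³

Use ∑_{k=1}^{n} k³ = [n(n+1)/2]², then subtract the first 3 terms.
∑_{k=1}^{36} k³ = [36×37/2]² = 666² = 443556
∑_{k=1}^{3} k³ = [3×4/2]² = 6² = 36
∑_{k=4}^{36} k³ = 443556 - 36 = 443520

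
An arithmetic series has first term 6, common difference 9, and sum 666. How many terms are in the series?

Using S = n/2 × [2a + (n-1)d]
666 = n/2 × [2(6) + (n-1)(9)]
666 = n/2 × [12 + 9n - 9]
1332 = n × [3 + 9n]
9n² + (3)n - 1332 = 0
Discriminant: Δ = (3)² - 4(9)(-1332) = 9 + 47952 = 47961
√Δ = 219
n = [-(3) + √Δ] / (2·9) = (-3 + 219) / 18 = 216 / 18 = 12
(The negative root is discarded since n must be a positive integer.)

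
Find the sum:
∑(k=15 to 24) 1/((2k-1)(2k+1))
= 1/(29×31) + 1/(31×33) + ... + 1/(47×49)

Partial fractions: 1/((2k-1)(2k+1)) = (1/2)[1/(2k-1) - 1/(2k+1)]
The series telescopes:
= (1/2)[1/29 - 1/49]
= 10/1421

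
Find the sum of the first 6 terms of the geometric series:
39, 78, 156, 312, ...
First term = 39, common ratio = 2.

Sₙ = a(1 - rⁿ) / (1 - r)
S_6 = 39(1 - 2^6) / (1 - 2)
S_6 = 39(1 - 64) / (-1)
S_6 = 2457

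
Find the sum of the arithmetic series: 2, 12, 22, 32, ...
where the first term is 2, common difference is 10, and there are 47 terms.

Sₙ = n/2 × (first + last)
Last term = a + (n-1)d = 2 + (47-1)×10 = 462
S_47 = 47/2 × (2 + 462)
S_47 = 47/2 × 464 = 10904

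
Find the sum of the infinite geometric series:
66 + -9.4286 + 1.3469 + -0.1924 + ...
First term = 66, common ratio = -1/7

For |r| < 1, S = a / (1 - r)
S = 66 / (1 - (-1/7))
S = 66 / (8/7)
S = 231/4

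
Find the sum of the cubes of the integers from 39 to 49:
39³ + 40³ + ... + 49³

Use ∑_{k=1}^{n} k³ = [n(n+1)/2]², then subtract the first 38 terms.
∑_{k=1}^{49} k³ = [49×50/2]² = 1225² = 1500625
∑_{k=1}^{38} k³ = [38×39/2]² = 741² = 549081
∑_{k=39}^{49} k³ = 1500625 - 549081 = 951544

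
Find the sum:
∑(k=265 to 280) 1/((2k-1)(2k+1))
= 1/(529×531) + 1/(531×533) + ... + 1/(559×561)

Partial fractions: 1/((2k-1)(2k+1)) = (1/2)[1/(2k-1) - 1/(2k+1)]
The series telescopes:
= (1/2)[1/529 - 1/561]
= 16/296769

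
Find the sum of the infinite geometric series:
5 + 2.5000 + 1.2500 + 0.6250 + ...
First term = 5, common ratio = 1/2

For |r| < 1, S = a / (1 - r)
S = 5 / (1 - (1/2))
S = 5 / (1/2)
S = 10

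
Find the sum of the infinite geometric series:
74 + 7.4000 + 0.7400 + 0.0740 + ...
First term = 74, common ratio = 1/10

For |r| < 1, S = a / (1 - r)
S = 74 / (1 - (1/10))
S = 74 / (9/10)
S = 740/9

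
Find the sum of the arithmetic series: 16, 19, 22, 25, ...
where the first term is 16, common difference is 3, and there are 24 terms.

Sₙ = n/2 × (first + last)
Last term = a + (n-1)d = 16 + (24-1)×3 = 85
S_24 = 24/2 × (16 + 85)
S_24 = 24/2 × 101 = 1212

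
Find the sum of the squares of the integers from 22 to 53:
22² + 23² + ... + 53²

Use ∑_{k=1}^{n} k² = n(n+1)(2n+1)/6, then subtract the first 21 terms.
∑_{k=1}^{53} k² = 53×54×107/6 = 51039
∑_{k=1}^{21} k² = 21×22×43/6 = 3311
∑_{k=22}^{53} k² = 51039 - 3311 = 47728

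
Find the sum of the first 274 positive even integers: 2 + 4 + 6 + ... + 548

Sum of first n even numbers = n(n+1)
= 274×275
= 75350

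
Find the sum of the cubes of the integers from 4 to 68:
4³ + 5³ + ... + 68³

Use ∑_{k=1}^{n} k³ = [n(n+1)/2]², then subtract the first 3 terms.
∑_{k=1}^{68} k³ = [68×69/2]² = 2346² = 5503716
∑_{k=1}^{3} k³ = [3×4/2]² = 6² = 36
∑_{k=4}^{68} k³ = 5503716 - 36 = 5503680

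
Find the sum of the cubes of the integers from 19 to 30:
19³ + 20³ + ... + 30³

Use ∑_{k=1}^{n} k³ = [n(n+1)/2]², then subtract the first 18 terms.
∑_{k=1}^{30} k³ = [30×31/2]² = 465² = 216225
∑_{k=1}^{18} k³ = [18×19/2]² = 171² = 29241
∑_{k=19}^{30} k³ = 216225 - 29241 = 186984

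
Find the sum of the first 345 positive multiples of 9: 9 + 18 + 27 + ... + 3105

Factor out 9: = 9(1 + 2 + ... + 345) = 9 × n(n+1)/2
= 9 × 345×346/2
= 9 × 59685
= 537165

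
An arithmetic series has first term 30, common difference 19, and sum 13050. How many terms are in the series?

Using S = n/2 × [2a + (n-1)d]
13050 = n/2 × [2(30) + (n-1)(19)]
13050 = n/2 × [60 + 19n - 19]
26100 = n × [41 + 19n]
19n² + (41)n - 26100 = 0
Discriminant: Δ = (41)² - 4(19)(-26100) = 1681 + 1983600 = 1985281
√Δ = 1409
n = [-(41) + √Δ] / (2·19) = (-41 + 1409) / 38 = 1368 / 38 = 36
(The negative root is discarded since n must be a positive integer.)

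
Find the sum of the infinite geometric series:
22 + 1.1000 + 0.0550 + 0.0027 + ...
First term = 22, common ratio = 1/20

For |r| < 1, S = a / (1 - r)
S = 22 / (1 - (1/20))
S = 22 / (19/20)
S = 440/19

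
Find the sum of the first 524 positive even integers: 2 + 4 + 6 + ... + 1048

Sum of first n even numbers = n(n+1)
= 524×525
= 275100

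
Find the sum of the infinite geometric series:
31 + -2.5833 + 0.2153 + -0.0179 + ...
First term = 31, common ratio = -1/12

For |r| < 1, S = a / (1 - r)
S = 31 / (1 - (-1/12))
S = 31 / (13/12)
S = 372/13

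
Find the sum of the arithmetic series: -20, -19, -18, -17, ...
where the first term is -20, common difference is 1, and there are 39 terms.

Sₙ = n/2 × (first + last)
Last term = a + (n-1)d = -20 + (39-1)×1 = 18
S_39 = 39/2 × (-20 + 18)
S_39 = 39/2 × (-2) = -39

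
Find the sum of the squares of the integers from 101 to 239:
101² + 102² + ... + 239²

Use ∑_{k=1}^{n} k² = n(n+1)(2n+1)/6, then subtract the first 100 terms.
∑_{k=1}^{239} k² = 239×240×479/6 = 4579240
∑_{k=1}^{100} k² = 100×101×201/6 = 338350
∑_{k=101}^{239} k² = 4579240 - 338350 = 4240890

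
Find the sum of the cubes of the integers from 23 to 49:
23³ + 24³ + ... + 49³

Use ∑_{k=1}^{n} k³ = [n(n+1)/2]², then subtract the first 22 terms.
∑_{k=1}^{49} k³ = [49×50/2]² = 1225² = 1500625
∑_{k=1}^{22} k³ = [22×23/2]² = 253² = 64009
∑_{k=23}^{49} k³ = 1500625 - 64009 = 1436616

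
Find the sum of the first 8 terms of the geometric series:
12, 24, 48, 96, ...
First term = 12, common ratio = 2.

Sₙ = a(1 - rⁿ) / (1 - r)
S_8 = 12(1 - 2^8) / (1 - 2)
S_8 = 12(1 - 256) / (-1)
S_8 = 3060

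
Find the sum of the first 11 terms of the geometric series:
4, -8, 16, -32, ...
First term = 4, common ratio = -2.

Sₙ = a(1 - rⁿ) / (1 - r)
S_11 = 4(1 - (-2)^11) / (1 - (-2))
S_11 = 4(1 - (-2048)) / (3)
S_11 = 2732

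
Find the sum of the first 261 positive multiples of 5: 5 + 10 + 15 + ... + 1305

Factor out 5: = 5(1 + 2 + ... + 261) = 5 × n(n+1)/2
= 5 × 261×262/2
= 5 × 34191
= 170955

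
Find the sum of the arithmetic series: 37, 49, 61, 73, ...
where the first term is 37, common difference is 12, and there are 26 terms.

Sₙ = n/2 × (first + last)
Last term = a + (n-1)d = 37 + (26-1)×12 = 337
S_26 = 26/2 × (37 + 337)
S_26 = 26/2 × 374 = 4862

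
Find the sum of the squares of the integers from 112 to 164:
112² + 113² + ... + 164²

Use ∑_{k=1}^{n} k² = n(n+1)(2n+1)/6, then subtract the first 111 terms.
∑_{k=1}^{164} k² = 164×165×329/6 = 1483790
∑_{k=1}^{111} k² = 111×112×223/6 = 462056
∑_{k=112}^{164} k² = 1483790 - 462056 = 1021734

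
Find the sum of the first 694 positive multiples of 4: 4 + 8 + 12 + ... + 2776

Factor out 4: = 4(1 + 2 + ... + 694) = 4 × n(n+1)/2
= 4 × 694×695/2
= 4 × 241165
= 964660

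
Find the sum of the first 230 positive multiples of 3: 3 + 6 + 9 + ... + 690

Factor out 3: = 3(1 + 2 + ... + 230) = 3 × n(n+1)/2
= 3 × 230×231/2
= 3 × 26565
= 79695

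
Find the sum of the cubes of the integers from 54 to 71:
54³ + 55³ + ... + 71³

Use ∑_{k=1}^{n} k³ = [n(n+1)/2]², then subtract the first 53 terms.
∑_{k=1}^{71} k³ = [71×72/2]² = 2556² = 6533136
∑_{k=1}^{53} k³ = [53×54/2]² = 1431² = 2047761
∑_{k=54}^{71} k³ = 6533136 - 2047761 = 4485375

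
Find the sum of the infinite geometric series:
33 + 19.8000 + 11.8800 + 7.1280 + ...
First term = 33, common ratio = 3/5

For |r| < 1, S = a / (1 - r)
S = 33 / (1 - (3/5))
S = 33 / (2/5)
S = 165/2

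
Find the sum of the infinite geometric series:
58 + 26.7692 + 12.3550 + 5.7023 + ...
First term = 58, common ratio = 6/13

For |r| < 1, S = a / (1 - r)
S = 58 / (1 - (6/13))
S = 58 / (7/13)
S = 754/7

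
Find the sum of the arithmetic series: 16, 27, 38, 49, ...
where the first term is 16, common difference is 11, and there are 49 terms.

Sₙ = n/2 × (first + last)
Last term = a + (n-1)d = 16 + (49-1)×11 = 544
S_49 = 49/2 × (16 + 544)
S_49 = 49/2 × 560 = 13720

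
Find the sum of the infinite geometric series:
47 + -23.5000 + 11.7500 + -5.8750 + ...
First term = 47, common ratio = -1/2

For |r| < 1, S = a / (1 - r)
S = 47 / (1 - (-1/2))
S = 47 / (3/2)
S = 94/3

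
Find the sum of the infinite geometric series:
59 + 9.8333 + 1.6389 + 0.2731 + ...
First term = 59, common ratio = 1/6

For |r| < 1, S = a / (1 - r)
S = 59 / (1 - (1/6))
S = 59 / (5/6)
S = 354/5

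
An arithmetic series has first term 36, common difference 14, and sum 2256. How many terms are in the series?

Using S = n/2 × [2a + (n-1)d]
2256 = n/2 × [2(36) + (n-1)(14)]
2256 = n/2 × [72 + 14n - 14]
4512 = n × [58 + 14n]
14n² + (58)n - 4512 = 0
Discriminant: Δ = (58)² - 4(14)(-4512) = 3364 + 252672 = 256036
√Δ = 506
n = [-(58) + √Δ] / (2·14) = (-58 + 506) / 28 = 448 / 28 = 16
(The negative root is discarded since n must be a positive integer.)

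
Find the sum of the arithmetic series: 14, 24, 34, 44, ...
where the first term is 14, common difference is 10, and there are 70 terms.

Sₙ = n/2 × (first + last)
Last term = a + (n-1)d = 14 + (70-1)×10 = 704
S_70 = 70/2 × (14 + 704)
S_70 = 70/2 × 718 = 25130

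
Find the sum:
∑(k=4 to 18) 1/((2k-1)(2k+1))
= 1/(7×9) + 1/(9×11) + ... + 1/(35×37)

Partial fractions: 1/((2k-1)(2k+1)) = (1/2)[1/(2k-1) - 1/(2k+1)]
The series telescopes:
= (1/2)[1/7 - 1/37]
= 15/259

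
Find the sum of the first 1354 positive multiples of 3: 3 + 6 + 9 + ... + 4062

Factor out 3: = 3(1 + 2 + ... + 1354) = 3 × n(n+1)/2
= 3 × 1354×1355/2
= 3 × 917335
= 2752005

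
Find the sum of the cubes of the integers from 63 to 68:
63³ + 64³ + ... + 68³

Use ∑_{k=1}^{n} k³ = [n(n+1)/2]², then subtract the first 62 terms.
∑_{k=1}^{68} k³ = [68×69/2]² = 2346² = 5503716
∑_{k=1}^{62} k³ = [62×63/2]² = 1953² = 3814209
∑_{k=63}^{68} k³ = 5503716 - 3814209 = 1689507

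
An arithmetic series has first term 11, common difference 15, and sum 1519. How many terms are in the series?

Using S = n/2 × [2a + (n-1)d]
1519 = n/2 × [2(11) + (n-1)(15)]
1519 = n/2 × [22 + 15n - 15]
3038 = n × [7 + 15n]
15n² + (7)n - 3038 = 0
Discriminant: Δ = (7)² - 4(15)(-3038) = 49 + 182280 = 182329
√Δ = 427
n = [-(7) + √Δ] / (2·15) = (-7 + 427) / 30 = 420 / 30 = 14
(The negative root is discarded since n must be a positive integer.)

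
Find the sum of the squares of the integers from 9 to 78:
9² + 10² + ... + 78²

Use ∑_{k=1}^{n} k² = n(n+1)(2n+1)/6, then subtract the first 8 terms.
∑_{k=1}^{78} k² = 78×79×157/6 = 161239
∑_{k=1}^{8} k² = 8×9×17/6 = 204
∑_{k=9}^{78} k² = 161239 - 204 = 161035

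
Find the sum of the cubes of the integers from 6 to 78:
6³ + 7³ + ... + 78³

Use ∑_{k=1}^{n} k³ = [n(n+1)/2]², then subtract the first 5 terms.
∑_{k=1}^{78} k³ = [78×79/2]² = 3081² = 9492561
∑_{k=1}^{5} k³ = [5×6/2]² = 15² = 225
∑_{k=6}^{78} k³ = 9492561 - 225 = 9492336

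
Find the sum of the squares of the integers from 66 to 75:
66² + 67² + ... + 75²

Use ∑_{k=1}^{n} k² = n(n+1)(2n+1)/6, then subtract the first 65 terms.
∑_{k=1}^{75} k² = 75×76×151/6 = 143450
∑_{k=1}^{65} k² = 65×66×131/6 = 93665
∑_{k=66}^{75} k² = 143450 - 93665 = 49785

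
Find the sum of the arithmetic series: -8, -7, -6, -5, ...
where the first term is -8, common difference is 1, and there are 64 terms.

Sₙ = n/2 × (first + last)
Last term = a + (n-1)d = -8 + (64-1)×1 = 55
S_64 = 64/2 × (-8 + 55)
S_64 = 64/2 × 47 = 1504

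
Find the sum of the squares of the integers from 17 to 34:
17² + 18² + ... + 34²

Use ∑_{k=1}^{n} k² = n(n+1)(2n+1)/6, then subtract the first 16 terms.
∑_{k=1}^{34} k² = 34×35×69/6 = 13685
∑_{k=1}^{16} k² = 16×17×33/6 = 1496
∑_{k=17}^{34} k² = 13685 - 1496 = 12189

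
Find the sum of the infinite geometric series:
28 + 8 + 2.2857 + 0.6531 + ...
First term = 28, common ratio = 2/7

For |r| < 1, S = a / (1 - r)
S = 28 / (1 - (2/7))
S = 28 / (5/7)
S = 196/5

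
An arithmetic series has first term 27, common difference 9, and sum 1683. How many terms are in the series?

Using S = n/2 × [2a + (n-1)d]
1683 = n/2 × [2(27) + (n-1)(9)]
1683 = n/2 × [54 + 9n - 9]
3366 = n × [45 + 9n]
9n² + (45)n - 3366 = 0
Discriminant: Δ = (45)² - 4(9)(-3366) = 2025 + 121176 = 123201
√Δ = 351
n = [-(45) + √Δ] / (2·9) = (-45 + 351) / 18 = 306 / 18 = 17
(The negative root is discarded since n must be a positive integer.)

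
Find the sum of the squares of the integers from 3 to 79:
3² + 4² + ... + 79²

Use ∑_{k=1}^{n} k² = n(n+1)(2n+1)/6, then subtract the first 2 terms.
∑_{k=1}^{79} k² = 79×80×159/6 = 167480
∑_{k=1}^{2} k² = 2×3×5/6 = 5
∑_{k=3}^{79} k² = 167480 - 5 = 167475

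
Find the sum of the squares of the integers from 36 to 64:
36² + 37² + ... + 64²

Use ∑_{k=1}^{n} k² = n(n+1)(2n+1)/6, then subtract the first 35 terms.
∑_{k=1}^{64} k² = 64×65×129/6 = 89440
∑_{k=1}^{35} k² = 35×36×71/6 = 14910
∑_{k=36}^{64} k² = 89440 - 14910 = 74530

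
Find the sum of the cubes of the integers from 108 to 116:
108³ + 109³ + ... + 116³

Use ∑_{k=1}^{n} k³ = [n(n+1)/2]², then subtract the first 107 terms.
∑_{k=1}^{116} k³ = [116×117/2]² = 6786² = 46049796
∑_{k=1}^{107} k³ = [107×108/2]² = 5778² = 33385284
∑_{k=108}^{116} k³ = 46049796 - 33385284 = 12664512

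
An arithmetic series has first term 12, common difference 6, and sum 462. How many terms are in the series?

Using S = n/2 × [2a + (n-1)d]
462 = n/2 × [2(12) + (n-1)(6)]
462 = n/2 × [24 + 6n - 6]
924 = n × [18 + 6n]
6n² + (18)n - 924 = 0
Discriminant: Δ = (18)² - 4(6)(-924) = 324 + 22176 = 22500
√Δ = 150
n = [-(18) + √Δ] / (2·6) = (-18 + 150) / 12 = 132 / 12 = 11
(The negative root is discarded since n must be a positive integer.)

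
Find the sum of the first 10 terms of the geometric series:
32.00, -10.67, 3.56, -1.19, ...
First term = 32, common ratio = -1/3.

Sₙ = a(1 - rⁿ) / (1 - r)
S_10 = 32(1 - (-1/3)^10) / (1 - (-1/3))
S_10 = 32(1 - (1/59049)) / (4/3)
S_10 = 472384/19683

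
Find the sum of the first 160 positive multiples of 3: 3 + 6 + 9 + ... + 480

Factor out 3: = 3(1 + 2 + ... + 160) = 3 × n(n+1)/2
= 3 × 160×161/2
= 3 × 12880
= 38640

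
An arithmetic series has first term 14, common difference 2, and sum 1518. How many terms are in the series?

Using S = n/2 × [2a + (n-1)d]
1518 = n/2 × [2(14) + (n-1)(2)]
1518 = n/2 × [28 + 2n - 2]
3036 = n × [26 + 2n]
2n² + (26)n - 3036 = 0
Discriminant: Δ = (26)² - 4(2)(-3036) = 676 + 24288 = 24964
√Δ = 158
n = [-(26) + √Δ] / (2·2) = (-26 + 158) / 4 = 132 / 4 = 33
(The negative root is discarded since n must be a positive integer.)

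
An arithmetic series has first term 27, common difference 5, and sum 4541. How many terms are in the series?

Using S = n/2 × [2a + (n-1)d]
4541 = n/2 × [2(27) + (n-1)(5)]
4541 = n/2 × [54 + 5n - 5]
9082 = n × [49 + 5n]
5n² + (49)n - 9082 = 0
Discriminant: Δ = (49)² - 4(5)(-9082) = 2401 + 181640 = 184041
√Δ = 429
n = [-(49) + √Δ] / (2·5) = (-49 + 429) / 10 = 380 / 10 = 38
(The negative root is discarded since n must be a positive integer.)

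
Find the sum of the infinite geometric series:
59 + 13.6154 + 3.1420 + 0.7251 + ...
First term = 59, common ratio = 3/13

For |r| < 1, S = a / (1 - r)
S = 59 / (1 - (3/13))
S = 59 / (10/13)
S = 767/10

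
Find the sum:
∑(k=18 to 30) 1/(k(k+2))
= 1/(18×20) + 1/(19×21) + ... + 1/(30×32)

Partial fractions: 1/(k(k+2)) = (1/2)[1/k - 1/(k+2)]
Telescoping leaves the first two and last two terms:
= (1/2)[1/18 + 1/19 - 1/31 - 1/32]
= 7579/339264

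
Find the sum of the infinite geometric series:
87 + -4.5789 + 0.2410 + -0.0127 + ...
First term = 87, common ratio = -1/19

For |r| < 1, S = a / (1 - r)
S = 87 / (1 - (-1/19))
S = 87 / (20/19)
S = 1653/20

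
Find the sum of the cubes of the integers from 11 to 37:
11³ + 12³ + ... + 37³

Use ∑_{k=1}^{n} k³ = [n(n+1)/2]², then subtract the first 10 terms.
∑_{k=1}^{37} k³ = [37×38/2]² = 703² = 494209
∑_{k=1}^{10} k³ = [10×11/2]² = 55² = 3025
∑_{k=11}^{37} k³ = 494209 - 3025 = 491184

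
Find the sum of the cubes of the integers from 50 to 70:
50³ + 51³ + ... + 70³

Use ∑_{k=1}^{n} k³ = [n(n+1)/2]², then subtract the first 49 terms.
∑_{k=1}^{70} k³ = [70×71/2]² = 2485² = 6175225
∑_{k=1}^{49} k³ = [49×50/2]² = 1225² = 1500625
∑_{k=50}^{70} k³ = 6175225 - 1500625 = 4674600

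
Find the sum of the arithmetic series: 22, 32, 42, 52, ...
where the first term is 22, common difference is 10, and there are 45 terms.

Sₙ = n/2 × (first + last)
Last term = a + (n-1)d = 22 + (45-1)×10 = 462
S_45 = 45/2 × (22 + 462)
S_45 = 45/2 × 484 = 10890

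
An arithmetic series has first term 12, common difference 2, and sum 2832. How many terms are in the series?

Using S = n/2 × [2a + (n-1)d]
2832 = n/2 × [2(12) + (n-1)(2)]
2832 = n/2 × [24 + 2n - 2]
5664 = n × [22 + 2n]
2n² + (22)n - 5664 = 0
Discriminant: Δ = (22)² - 4(2)(-5664) = 484 + 45312 = 45796
√Δ = 214
n = [-(22) + √Δ] / (2·2) = (-22 + 214) / 4 = 192 / 4 = 48
(The negative root is discarded since n must be a positive integer.)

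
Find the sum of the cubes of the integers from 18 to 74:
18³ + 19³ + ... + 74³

Use ∑_{k=1}^{n} k³ = [n(n+1)/2]², then subtract the first 17 terms.
∑_{k=1}^{74} k³ = [74×75/2]² = 2775² = 7700625
∑_{k=1}^{17} k³ = [17×18/2]² = 153² = 23409
∑_{k=18}^{74} k³ = 7700625 - 23409 = 7677216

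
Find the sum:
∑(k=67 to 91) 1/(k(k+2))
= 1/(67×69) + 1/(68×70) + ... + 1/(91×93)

Partial fractions: 1/(k(k+2)) = (1/2)[1/k - 1/(k+2)]
Telescoping leaves the first two and last two terms:
= (1/2)[1/67 + 1/68 - 1/92 - 1/93]
= 39025/9745284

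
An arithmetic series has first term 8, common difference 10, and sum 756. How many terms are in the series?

Using S = n/2 × [2a + (n-1)d]
756 = n/2 × [2(8) + (n-1)(10)]
756 = n/2 × [16 + 10n - 10]
1512 = n × [6 + 10n]
10n² + (6)n - 1512 = 0
Discriminant: Δ = (6)² - 4(10)(-1512) = 36 + 60480 = 60516
√Δ = 246
n = [-(6) + √Δ] / (2·10) = (-6 + 246) / 20 = 240 / 20 = 12
(The negative root is discarded since n must be a positive integer.)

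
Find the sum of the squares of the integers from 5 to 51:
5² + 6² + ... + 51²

Use ∑_{k=1}^{n} k² = n(n+1)(2n+1)/6, then subtract the first 4 terms.
∑_{k=1}^{51} k² = 51×52×103/6 = 45526
∑_{k=1}^{4} k² = 4×5×9/6 = 30
∑_{k=5}^{51} k² = 45526 - 30 = 45496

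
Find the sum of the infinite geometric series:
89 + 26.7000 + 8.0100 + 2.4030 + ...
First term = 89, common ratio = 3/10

For |r| < 1, S = a / (1 - r)
S = 89 / (1 - (3/10))
S = 89 / (7/10)
S = 890/7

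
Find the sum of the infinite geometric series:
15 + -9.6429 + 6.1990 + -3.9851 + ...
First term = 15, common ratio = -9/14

For |r| < 1, S = a / (1 - r)
S = 15 / (1 - (-9/14))
S = 15 / (23/14)
S = 210/23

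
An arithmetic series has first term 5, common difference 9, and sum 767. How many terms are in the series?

Using S = n/2 × [2a + (n-1)d]
767 = n/2 × [2(5) + (n-1)(9)]
767 = n/2 × [10 + 9n - 9]
1534 = n × [1 + 9n]
9n² + (1)n - 1534 = 0
Discriminant: Δ = (1)² - 4(9)(-1534) = 1 + 55224 = 55225
√Δ = 235
n = [-(1) + √Δ] / (2·9) = (-1 + 235) / 18 = 234 / 18 = 13
(The negative root is discarded since n must be a positive integer.)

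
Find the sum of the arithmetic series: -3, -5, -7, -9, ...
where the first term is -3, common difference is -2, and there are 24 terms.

Sₙ = n/2 × (first + last)
Last term = a + (n-1)d = -3 + (24-1)×(-2) = -49
S_24 = 24/2 × (-3 + (-49))
S_24 = 24/2 × (-52) = -624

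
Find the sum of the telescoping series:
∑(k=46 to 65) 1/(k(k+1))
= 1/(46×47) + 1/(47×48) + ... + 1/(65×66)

Partial fractions: 1/(k(k+1)) = 1/k - 1/(k+1)
The series telescopes:
= (1/46 - 1/47) + (1/47 - 1/48) + ... + (1/65 - 1/66)
= 1/46 - 1/66
= 5/759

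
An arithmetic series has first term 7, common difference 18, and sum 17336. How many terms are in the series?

Using S = n/2 × [2a + (n-1)d]
17336 = n/2 × [2(7) + (n-1)(18)]
17336 = n/2 × [14 + 18n - 18]
34672 = n × [-4 + 18n]
18n² + (-4)n - 34672 = 0
Discriminant: Δ = (-4)² - 4(18)(-34672) = 16 + 2496384 = 2496400
√Δ = 1580
n = [-(-4) + √Δ] / (2·18) = (4 + 1580) / 36 = 1584 / 36 = 44
(The negative root is discarded since n must be a positive integer.)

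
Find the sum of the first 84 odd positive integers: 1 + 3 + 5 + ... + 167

Sum of first n odd numbers = n²
= 84²
= 7056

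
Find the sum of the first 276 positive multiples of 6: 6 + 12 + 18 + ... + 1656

Factor out 6: = 6(1 + 2 + ... + 276) = 6 × n(n+1)/2
= 6 × 276×277/2
= 6 × 38226
= 229356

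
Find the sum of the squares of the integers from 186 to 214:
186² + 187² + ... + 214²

Use ∑_{k=1}^{n} k² = n(n+1)(2n+1)/6, then subtract the first 185 terms.
∑_{k=1}^{214} k² = 214×215×429/6 = 3289715
∑_{k=1}^{185} k² = 185×186×371/6 = 2127685
∑_{k=186}^{214} k² = 3289715 - 2127685 = 1162030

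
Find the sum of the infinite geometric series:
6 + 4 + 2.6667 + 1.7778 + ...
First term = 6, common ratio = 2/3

For |r| < 1, S = a / (1 - r)
S = 6 / (1 - (2/3))
S = 6 / (1/3)
S = 18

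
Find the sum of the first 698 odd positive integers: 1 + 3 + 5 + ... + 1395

Sum of first n odd numbers = n²
= 698²
= 487204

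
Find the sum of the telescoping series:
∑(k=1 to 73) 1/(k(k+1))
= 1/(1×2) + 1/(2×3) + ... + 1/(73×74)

Partial fractions: 1/(k(k+1)) = 1/k - 1/(k+1)
The series telescopes:
= (1/1 - 1/2) + (1/2 - 1/3) + ... + (1/73 - 1/74)
= 1/1 - 1/74
= 73/74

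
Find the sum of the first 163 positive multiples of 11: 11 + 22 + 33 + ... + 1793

Factor out 11: = 11(1 + 2 + ... + 163) = 11 × n(n+1)/2
= 11 × 163×164/2
= 11 × 13366
= 147026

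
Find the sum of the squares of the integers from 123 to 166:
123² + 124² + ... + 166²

Use ∑_{k=1}^{n} k² = n(n+1)(2n+1)/6, then subtract the first 122 terms.
∑_{k=1}^{166} k² = 166×167×333/6 = 1538571
∑_{k=1}^{122} k² = 122×123×245/6 = 612745
∑_{k=123}^{166} k² = 1538571 - 612745 = 925826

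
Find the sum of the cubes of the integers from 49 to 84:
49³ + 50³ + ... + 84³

Use ∑_{k=1}^{n} k³ = [n(n+1)/2]², then subtract the first 48 terms.
∑_{k=1}^{84} k³ = [84×85/2]² = 3570² = 12744900
∑_{k=1}^{48} k³ = [48×49/2]² = 1176² = 1382976
∑_{k=49}^{84} k³ = 12744900 - 1382976 = 11361924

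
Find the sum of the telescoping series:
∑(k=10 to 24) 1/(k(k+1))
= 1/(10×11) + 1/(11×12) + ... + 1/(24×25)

Partial fractions: 1/(k(k+1)) = 1/k - 1/(k+1)
The series telescopes:
= (1/10 - 1/11) + (1/11 - 1/12) + ... + (1/24 - 1/25)
= 1/10 - 1/25
= 3/50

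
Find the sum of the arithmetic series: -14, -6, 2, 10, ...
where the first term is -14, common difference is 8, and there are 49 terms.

Sₙ = n/2 × (first + last)
Last term = a + (n-1)d = -14 + (49-1)×8 = 370
S_49 = 49/2 × (-14 + 370)
S_49 = 49/2 × 356 = 8722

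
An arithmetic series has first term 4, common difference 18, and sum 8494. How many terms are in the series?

Using S = n/2 × [2a + (n-1)d]
8494 = n/2 × [2(4) + (n-1)(18)]
8494 = n/2 × [8 + 18n - 18]
16988 = n × [-10 + 18n]
18n² + (-10)n - 16988 = 0
Discriminant: Δ = (-10)² - 4(18)(-16988) = 100 + 1223136 = 1223236
√Δ = 1106
n = [-(-10) + √Δ] / (2·18) = (10 + 1106) / 36 = 1116 / 36 = 31
(The negative root is discarded since n must be a positive integer.)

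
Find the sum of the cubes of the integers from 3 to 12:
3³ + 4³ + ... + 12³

Use ∑_{k=1}^{n} k³ = [n(n+1)/2]², then subtract the first 2 terms.
∑_{k=1}^{12} k³ = [12×13/2]² = 78² = 6084
∑_{k=1}^{2} k³ = [2×3/2]² = 3² = 9
∑_{k=3}^{12} k³ = 6084 - 9 = 6075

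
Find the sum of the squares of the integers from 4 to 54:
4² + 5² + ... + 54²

Use ∑_{k=1}^{n} k² = n(n+1)(2n+1)/6, then subtract the first 3 terms.
∑_{k=1}^{54} k² = 54×55×109/6 = 53955
∑_{k=1}^{3} k² = 3×4×7/6 = 14
∑_{k=4}^{54} k² = 53955 - 14 = 53941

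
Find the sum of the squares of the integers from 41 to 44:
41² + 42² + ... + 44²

Use ∑_{k=1}^{n} k² = n(n+1)(2n+1)/6, then subtract the first 40 terms.
∑_{k=1}^{44} k² = 44×45×89/6 = 29370
∑_{k=1}^{40} k² = 40×41×81/6 = 22140
∑_{k=41}^{44} k² = 29370 - 22140 = 7230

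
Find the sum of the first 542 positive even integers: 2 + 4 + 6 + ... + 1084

Sum of first n even numbers = n(n+1)
= 542×543
= 294306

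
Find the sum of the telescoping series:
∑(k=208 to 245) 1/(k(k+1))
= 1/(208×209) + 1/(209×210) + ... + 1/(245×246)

Partial fractions: 1/(k(k+1)) = 1/k - 1/(k+1)
The series telescopes:
= (1/208 - 1/209) + (1/209 - 1/210) + ... + (1/245 - 1/246)
= 1/208 - 1/246
= 19/25584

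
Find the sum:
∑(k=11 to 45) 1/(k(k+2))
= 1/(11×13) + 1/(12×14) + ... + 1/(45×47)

Partial fractions: 1/(k(k+2)) = (1/2)[1/k - 1/(k+2)]
Telescoping leaves the first two and last two terms:
= (1/2)[1/11 + 1/12 - 1/46 - 1/47]
= 18725/285384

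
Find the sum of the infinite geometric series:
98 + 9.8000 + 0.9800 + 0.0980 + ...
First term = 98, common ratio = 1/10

For |r| < 1, S = a / (1 - r)
S = 98 / (1 - (1/10))
S = 98 / (9/10)
S = 980/9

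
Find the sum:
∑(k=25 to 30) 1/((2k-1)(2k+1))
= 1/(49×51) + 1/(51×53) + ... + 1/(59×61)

Partial fractions: 1/((2k-1)(2k+1)) = (1/2)[1/(2k-1) - 1/(2k+1)]
The series telescopes:
= (1/2)[1/49 - 1/61]
= 6/2989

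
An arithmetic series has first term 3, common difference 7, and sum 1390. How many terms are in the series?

Using S = n/2 × [2a + (n-1)d]
1390 = n/2 × [2(3) + (n-1)(7)]
1390 = n/2 × [6 + 7n - 7]
2780 = n × [-1 + 7n]
7n² + (-1)n - 2780 = 0
Discriminant: Δ = (-1)² - 4(7)(-2780) = 1 + 77840 = 77841
√Δ = 279
n = [-(-1) + √Δ] / (2·7) = (1 + 279) / 14 = 280 / 14 = 20
(The negative root is discarded since n must be a positive integer.)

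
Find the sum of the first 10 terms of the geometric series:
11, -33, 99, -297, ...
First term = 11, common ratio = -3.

Sₙ = a(1 - rⁿ) / (1 - r)
S_10 = 11(1 - (-3)^10) / (1 - (-3))
S_10 = 11(1 - 59049) / (4)
S_10 = -162382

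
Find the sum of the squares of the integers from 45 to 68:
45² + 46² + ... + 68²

Use ∑_{k=1}^{n} k² = n(n+1)(2n+1)/6, then subtract the first 44 terms.
∑_{k=1}^{68} k² = 68×69×137/6 = 107134
∑_{k=1}^{44} k² = 44×45×89/6 = 29370
∑_{k=45}^{68} k² = 107134 - 29370 = 77764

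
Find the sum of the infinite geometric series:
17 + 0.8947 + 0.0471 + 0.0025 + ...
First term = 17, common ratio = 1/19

For |r| < 1, S = a / (1 - r)
S = 17 / (1 - (1/19))
S = 17 / (18/19)
S = 323/18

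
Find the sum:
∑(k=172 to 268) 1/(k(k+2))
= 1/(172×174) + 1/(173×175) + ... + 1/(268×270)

Partial fractions: 1/(k(k+2)) = (1/2)[1/k - 1/(k+2)]
Telescoping leaves the first two and last two terms:
= (1/2)[1/172 + 1/173 - 1/269 - 1/270]
= 4509433/2161178280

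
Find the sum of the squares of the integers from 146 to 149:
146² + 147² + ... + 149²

Use ∑_{k=1}^{n} k² = n(n+1)(2n+1)/6, then subtract the first 145 terms.
∑_{k=1}^{149} k² = 149×150×299/6 = 1113775
∑_{k=1}^{145} k² = 145×146×291/6 = 1026745
∑_{k=146}^{149} k² = 1113775 - 1026745 = 87030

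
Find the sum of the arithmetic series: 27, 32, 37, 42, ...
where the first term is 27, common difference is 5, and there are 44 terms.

Sₙ = n/2 × (first + last)
Last term = a + (n-1)d = 27 + (44-1)×5 = 242
S_44 = 44/2 × (27 + 242)
S_44 = 44/2 × 269 = 5918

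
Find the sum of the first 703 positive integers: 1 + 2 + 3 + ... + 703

Formula: ∑k = n(n+1)/2
= 703×704/2
= 494912/2
= 247456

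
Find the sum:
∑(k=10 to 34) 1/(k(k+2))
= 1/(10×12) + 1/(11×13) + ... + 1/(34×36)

Partial fractions: 1/(k(k+2)) = (1/2)[1/k - 1/(k+2)]
Telescoping leaves the first two and last two terms:
= (1/2)[1/10 + 1/11 - 1/35 - 1/36]
= 373/5544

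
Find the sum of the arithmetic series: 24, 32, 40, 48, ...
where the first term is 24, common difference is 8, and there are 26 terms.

Sₙ = n/2 × (first + last)
Last term = a + (n-1)d = 24 + (26-1)×8 = 224
S_26 = 26/2 × (24 + 224)
S_26 = 26/2 × 248 = 3224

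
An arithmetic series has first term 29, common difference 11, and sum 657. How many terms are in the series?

Using S = n/2 × [2a + (n-1)d]
657 = n/2 × [2(29) + (n-1)(11)]
657 = n/2 × [58 + 11n - 11]
1314 = n × [47 + 11n]
11n² + (47)n - 1314 = 0
Discriminant: Δ = (47)² - 4(11)(-1314) = 2209 + 57816 = 60025
√Δ = 245
n = [-(47) + √Δ] / (2·11) = (-47 + 245) / 22 = 198 / 22 = 9
(The negative root is discarded since n must be a positive integer.)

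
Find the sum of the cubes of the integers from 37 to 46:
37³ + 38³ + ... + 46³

Use ∑_{k=1}^{n} k³ = [n(n+1)/2]², then subtract the first 36 terms.
∑_{k=1}^{46} k³ = [46×47/2]² = 1081² = 1168561
∑_{k=1}^{36} k³ = [36×37/2]² = 666² = 443556
∑_{k=37}^{46} k³ = 1168561 - 443556 = 725005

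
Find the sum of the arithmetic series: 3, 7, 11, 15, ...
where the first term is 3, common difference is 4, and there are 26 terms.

Sₙ = n/2 × (first + last)
Last term = a + (n-1)d = 3 + (26-1)×4 = 103
S_26 = 26/2 × (3 + 103)
S_26 = 26/2 × 106 = 1378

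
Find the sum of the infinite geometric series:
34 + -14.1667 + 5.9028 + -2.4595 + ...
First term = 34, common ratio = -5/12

For |r| < 1, S = a / (1 - r)
S = 34 / (1 - (-5/12))
S = 34 / (17/12)
S = 24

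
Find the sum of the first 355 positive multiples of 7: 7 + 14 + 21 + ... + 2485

Factor out 7: = 7(1 + 2 + ... + 355) = 7 × n(n+1)/2
= 7 × 355×356/2
= 7 × 63190
= 442330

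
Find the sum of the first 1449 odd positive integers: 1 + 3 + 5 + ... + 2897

Sum of first n odd numbers = n²
= 1449²
= 2099601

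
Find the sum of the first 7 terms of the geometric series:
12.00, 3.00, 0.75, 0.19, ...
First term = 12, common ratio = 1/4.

Sₙ = a(1 - rⁿ) / (1 - r)
S_7 = 12(1 - (1/4)^7) / (1 - (1/4))
S_7 = 12(1 - (1/16384)) / (3/4)
S_7 = 16383/1024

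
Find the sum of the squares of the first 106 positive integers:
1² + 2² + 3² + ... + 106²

Formula: ∑k² = n(n+1)(2n+1)/6
= 106×107×213/6
= 2415846/6
= 402641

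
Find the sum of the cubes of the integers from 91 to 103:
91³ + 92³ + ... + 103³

Use ∑_{k=1}^{n} k³ = [n(n+1)/2]², then subtract the first 90 terms.
∑_{k=1}^{103} k³ = [103×104/2]² = 5356² = 28686736
∑_{k=1}^{90} k³ = [90×91/2]² = 4095² = 16769025
∑_{k=91}^{103} k³ = 28686736 - 16769025 = 11917711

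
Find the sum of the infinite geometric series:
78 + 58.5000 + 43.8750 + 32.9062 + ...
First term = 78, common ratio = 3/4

For |r| < 1, S = a / (1 - r)
S = 78 / (1 - (3/4))
S = 78 / (1/4)
S = 312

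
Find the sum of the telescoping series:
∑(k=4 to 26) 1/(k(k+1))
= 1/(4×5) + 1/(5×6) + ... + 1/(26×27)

Partial fractions: 1/(k(k+1)) = 1/k - 1/(k+1)
The series telescopes:
= (1/4 - 1/5) + (1/5 - 1/6) + ... + (1/26 - 1/27)
= 1/4 - 1/27
= 23/108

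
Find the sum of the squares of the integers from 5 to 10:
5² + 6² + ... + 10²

Use ∑_{k=1}^{n} k² = n(n+1)(2n+1)/6, then subtract the first 4 terms.
∑_{k=1}^{10} k² = 10×11×21/6 = 385
∑_{k=1}^{4} k² = 4×5×9/6 = 30
∑_{k=5}^{10} k² = 385 - 30 = 355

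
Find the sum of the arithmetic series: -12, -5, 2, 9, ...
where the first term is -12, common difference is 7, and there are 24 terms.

Sₙ = n/2 × (first + last)
Last term = a + (n-1)d = -12 + (24-1)×7 = 149
S_24 = 24/2 × (-12 + 149)
S_24 = 24/2 × 137 = 1644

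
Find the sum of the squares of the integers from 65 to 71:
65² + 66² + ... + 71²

Use ∑_{k=1}^{n} k² = n(n+1)(2n+1)/6, then subtract the first 64 terms.
∑_{k=1}^{71} k² = 71×72×143/6 = 121836
∑_{k=1}^{64} k² = 64×65×129/6 = 89440
∑_{k=65}^{71} k² = 121836 - 89440 = 32396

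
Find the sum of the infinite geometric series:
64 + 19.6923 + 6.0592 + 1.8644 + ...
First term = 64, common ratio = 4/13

For |r| < 1, S = a / (1 - r)
S = 64 / (1 - (4/13))
S = 64 / (9/13)
S = 832/9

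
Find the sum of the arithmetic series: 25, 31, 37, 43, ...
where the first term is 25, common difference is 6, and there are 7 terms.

Sₙ = n/2 × (first + last)
Last term = a + (n-1)d = 25 + (7-1)×6 = 61
S_7 = 7/2 × (25 + 61)
S_7 = 7/2 × 86 = 301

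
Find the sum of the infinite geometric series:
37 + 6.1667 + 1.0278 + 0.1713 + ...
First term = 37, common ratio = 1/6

For |r| < 1, S = a / (1 - r)
S = 37 / (1 - (1/6))
S = 37 / (5/6)
S = 222/5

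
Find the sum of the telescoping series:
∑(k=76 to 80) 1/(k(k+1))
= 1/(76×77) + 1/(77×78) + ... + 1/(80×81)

Partial fractions: 1/(k(k+1)) = 1/k - 1/(k+1)
The series telescopes:
= (1/76 - 1/77) + (1/77 - 1/78) + ... + (1/80 - 1/81)
= 1/76 - 1/81
= 5/6156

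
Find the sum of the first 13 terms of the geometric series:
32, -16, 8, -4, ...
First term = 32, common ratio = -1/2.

Sₙ = a(1 - rⁿ) / (1 - r)
S_13 = 32(1 - (-1/2)^13) / (1 - (-1/2))
S_13 = 32(1 - (-1/8192)) / (3/2)
S_13 = 2731/128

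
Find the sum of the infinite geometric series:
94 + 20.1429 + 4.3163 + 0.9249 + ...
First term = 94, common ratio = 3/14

For |r| < 1, S = a / (1 - r)
S = 94 / (1 - (3/14))
S = 94 / (11/14)
S = 1316/11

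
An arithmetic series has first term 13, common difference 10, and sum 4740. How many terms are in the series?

Using S = n/2 × [2a + (n-1)d]
4740 = n/2 × [2(13) + (n-1)(10)]
4740 = n/2 × [26 + 10n - 10]
9480 = n × [16 + 10n]
10n² + (16)n - 9480 = 0
Discriminant: Δ = (16)² - 4(10)(-9480) = 256 + 379200 = 379456
√Δ = 616
n = [-(16) + √Δ] / (2·10) = (-16 + 616) / 20 = 600 / 20 = 30
(The negative root is discarded since n must be a positive integer.)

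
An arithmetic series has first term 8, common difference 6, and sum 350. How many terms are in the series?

Using S = n/2 × [2a + (n-1)d]
350 = n/2 × [2(8) + (n-1)(6)]
350 = n/2 × [16 + 6n - 6]
700 = n × [10 + 6n]
6n² + (10)n - 700 = 0
Discriminant: Δ = (10)² - 4(6)(-700) = 100 + 16800 = 16900
√Δ = 130
n = [-(10) + √Δ] / (2·6) = (-10 + 130) / 12 = 120 / 12 = 10
(The negative root is discarded since n must be a positive integer.)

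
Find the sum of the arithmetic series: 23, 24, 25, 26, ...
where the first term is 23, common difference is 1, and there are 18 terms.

Sₙ = n/2 × (first + last)
Last term = a + (n-1)d = 23 + (18-1)×1 = 40
S_18 = 18/2 × (23 + 40)
S_18 = 18/2 × 63 = 567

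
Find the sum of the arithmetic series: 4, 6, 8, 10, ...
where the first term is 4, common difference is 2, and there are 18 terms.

Sₙ = n/2 × (first + last)
Last term = a + (n-1)d = 4 + (18-1)×2 = 38
S_18 = 18/2 × (4 + 38)
S_18 = 18/2 × 42 = 378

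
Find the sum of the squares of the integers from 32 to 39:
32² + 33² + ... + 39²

Use ∑_{k=1}^{n} k² = n(n+1)(2n+1)/6, then subtract the first 31 terms.
∑_{k=1}^{39} k² = 39×40×79/6 = 20540
∑_{k=1}^{31} k² = 31×32×63/6 = 10416
∑_{k=32}^{39} k² = 20540 - 10416 = 10124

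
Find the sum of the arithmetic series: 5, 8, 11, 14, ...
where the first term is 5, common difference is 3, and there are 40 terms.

Sₙ = n/2 × (first + last)
Last term = a + (n-1)d = 5 + (40-1)×3 = 122
S_40 = 40/2 × (5 + 122)
S_40 = 40/2 × 127 = 2540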